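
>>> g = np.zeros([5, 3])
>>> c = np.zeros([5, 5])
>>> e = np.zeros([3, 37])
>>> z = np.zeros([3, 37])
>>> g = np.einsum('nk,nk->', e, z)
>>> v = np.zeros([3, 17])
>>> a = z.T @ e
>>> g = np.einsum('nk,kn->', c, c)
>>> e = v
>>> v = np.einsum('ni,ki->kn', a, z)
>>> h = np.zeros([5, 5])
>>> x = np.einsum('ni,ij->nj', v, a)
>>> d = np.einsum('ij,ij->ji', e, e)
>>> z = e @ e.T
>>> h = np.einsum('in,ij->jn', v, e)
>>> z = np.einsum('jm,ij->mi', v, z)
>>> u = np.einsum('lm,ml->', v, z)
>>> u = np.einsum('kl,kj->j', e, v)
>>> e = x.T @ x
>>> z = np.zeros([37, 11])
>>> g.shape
()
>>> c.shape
(5, 5)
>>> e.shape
(37, 37)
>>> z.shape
(37, 11)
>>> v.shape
(3, 37)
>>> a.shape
(37, 37)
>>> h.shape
(17, 37)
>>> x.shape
(3, 37)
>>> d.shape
(17, 3)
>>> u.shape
(37,)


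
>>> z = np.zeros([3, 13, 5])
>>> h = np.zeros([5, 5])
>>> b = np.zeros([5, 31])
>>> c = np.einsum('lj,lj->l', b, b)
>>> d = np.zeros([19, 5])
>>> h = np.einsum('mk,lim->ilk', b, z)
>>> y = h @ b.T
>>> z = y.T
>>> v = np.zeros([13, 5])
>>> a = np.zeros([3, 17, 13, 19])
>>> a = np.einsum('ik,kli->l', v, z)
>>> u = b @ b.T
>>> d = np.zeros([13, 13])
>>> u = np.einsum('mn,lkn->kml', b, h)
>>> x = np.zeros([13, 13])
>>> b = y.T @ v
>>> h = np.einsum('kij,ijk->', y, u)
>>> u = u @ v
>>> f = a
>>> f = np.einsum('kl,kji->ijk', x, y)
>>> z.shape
(5, 3, 13)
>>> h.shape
()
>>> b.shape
(5, 3, 5)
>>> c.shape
(5,)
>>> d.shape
(13, 13)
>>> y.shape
(13, 3, 5)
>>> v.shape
(13, 5)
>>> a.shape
(3,)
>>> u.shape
(3, 5, 5)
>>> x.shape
(13, 13)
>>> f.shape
(5, 3, 13)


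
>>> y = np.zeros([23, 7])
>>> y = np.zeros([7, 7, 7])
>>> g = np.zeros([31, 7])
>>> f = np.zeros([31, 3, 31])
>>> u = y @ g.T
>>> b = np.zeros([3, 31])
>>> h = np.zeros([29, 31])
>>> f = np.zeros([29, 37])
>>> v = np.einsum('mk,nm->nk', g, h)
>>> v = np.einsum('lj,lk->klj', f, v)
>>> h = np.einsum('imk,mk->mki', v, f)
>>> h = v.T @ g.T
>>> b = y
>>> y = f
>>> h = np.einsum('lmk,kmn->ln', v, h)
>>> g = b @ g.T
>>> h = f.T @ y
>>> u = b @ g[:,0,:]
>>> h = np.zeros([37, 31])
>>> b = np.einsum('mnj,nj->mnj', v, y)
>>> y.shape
(29, 37)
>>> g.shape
(7, 7, 31)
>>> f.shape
(29, 37)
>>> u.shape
(7, 7, 31)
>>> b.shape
(7, 29, 37)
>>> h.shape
(37, 31)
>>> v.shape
(7, 29, 37)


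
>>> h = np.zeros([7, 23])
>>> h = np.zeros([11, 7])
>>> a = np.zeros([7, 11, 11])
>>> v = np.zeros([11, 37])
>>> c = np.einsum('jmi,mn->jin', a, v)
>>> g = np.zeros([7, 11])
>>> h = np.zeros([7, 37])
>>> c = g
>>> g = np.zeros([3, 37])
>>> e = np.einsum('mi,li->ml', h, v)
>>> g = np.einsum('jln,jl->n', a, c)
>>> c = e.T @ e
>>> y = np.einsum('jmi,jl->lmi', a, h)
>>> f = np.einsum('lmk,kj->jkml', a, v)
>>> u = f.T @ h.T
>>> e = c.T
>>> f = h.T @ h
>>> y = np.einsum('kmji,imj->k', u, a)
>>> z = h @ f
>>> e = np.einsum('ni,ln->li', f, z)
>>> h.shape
(7, 37)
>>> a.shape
(7, 11, 11)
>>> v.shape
(11, 37)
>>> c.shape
(11, 11)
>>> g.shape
(11,)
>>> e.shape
(7, 37)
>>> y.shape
(7,)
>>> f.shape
(37, 37)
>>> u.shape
(7, 11, 11, 7)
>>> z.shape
(7, 37)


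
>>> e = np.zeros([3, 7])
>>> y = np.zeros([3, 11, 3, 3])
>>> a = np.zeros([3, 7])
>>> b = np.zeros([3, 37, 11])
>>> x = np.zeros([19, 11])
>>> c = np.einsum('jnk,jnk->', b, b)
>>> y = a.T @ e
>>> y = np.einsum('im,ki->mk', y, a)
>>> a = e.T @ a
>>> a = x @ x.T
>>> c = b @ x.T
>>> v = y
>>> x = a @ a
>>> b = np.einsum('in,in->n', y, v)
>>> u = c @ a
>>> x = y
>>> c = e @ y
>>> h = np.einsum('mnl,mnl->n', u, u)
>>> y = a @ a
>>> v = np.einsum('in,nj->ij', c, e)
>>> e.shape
(3, 7)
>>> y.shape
(19, 19)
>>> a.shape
(19, 19)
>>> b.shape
(3,)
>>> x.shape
(7, 3)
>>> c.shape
(3, 3)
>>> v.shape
(3, 7)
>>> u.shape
(3, 37, 19)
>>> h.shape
(37,)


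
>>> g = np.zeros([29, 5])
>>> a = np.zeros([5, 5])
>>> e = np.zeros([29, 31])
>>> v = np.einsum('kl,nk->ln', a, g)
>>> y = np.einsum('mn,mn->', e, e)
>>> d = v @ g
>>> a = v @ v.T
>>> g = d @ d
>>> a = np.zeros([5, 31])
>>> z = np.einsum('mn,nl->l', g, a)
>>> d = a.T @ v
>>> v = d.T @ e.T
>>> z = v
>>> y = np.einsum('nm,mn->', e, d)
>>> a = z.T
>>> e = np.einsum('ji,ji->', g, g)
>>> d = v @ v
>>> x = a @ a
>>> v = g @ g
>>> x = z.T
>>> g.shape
(5, 5)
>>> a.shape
(29, 29)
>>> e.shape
()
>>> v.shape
(5, 5)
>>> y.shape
()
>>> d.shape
(29, 29)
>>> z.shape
(29, 29)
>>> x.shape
(29, 29)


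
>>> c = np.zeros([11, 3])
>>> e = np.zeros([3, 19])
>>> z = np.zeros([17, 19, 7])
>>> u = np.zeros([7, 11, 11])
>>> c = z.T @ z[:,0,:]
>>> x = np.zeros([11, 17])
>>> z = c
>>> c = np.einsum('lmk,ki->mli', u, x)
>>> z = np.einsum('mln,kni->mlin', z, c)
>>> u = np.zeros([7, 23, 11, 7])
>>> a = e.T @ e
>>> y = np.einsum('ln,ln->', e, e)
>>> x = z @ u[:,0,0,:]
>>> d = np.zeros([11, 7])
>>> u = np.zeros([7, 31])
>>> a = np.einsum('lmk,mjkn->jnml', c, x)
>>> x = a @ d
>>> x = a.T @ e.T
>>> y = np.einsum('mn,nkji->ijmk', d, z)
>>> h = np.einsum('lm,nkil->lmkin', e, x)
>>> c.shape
(11, 7, 17)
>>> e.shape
(3, 19)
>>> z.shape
(7, 19, 17, 7)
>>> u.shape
(7, 31)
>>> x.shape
(11, 7, 7, 3)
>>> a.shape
(19, 7, 7, 11)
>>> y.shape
(7, 17, 11, 19)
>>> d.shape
(11, 7)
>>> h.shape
(3, 19, 7, 7, 11)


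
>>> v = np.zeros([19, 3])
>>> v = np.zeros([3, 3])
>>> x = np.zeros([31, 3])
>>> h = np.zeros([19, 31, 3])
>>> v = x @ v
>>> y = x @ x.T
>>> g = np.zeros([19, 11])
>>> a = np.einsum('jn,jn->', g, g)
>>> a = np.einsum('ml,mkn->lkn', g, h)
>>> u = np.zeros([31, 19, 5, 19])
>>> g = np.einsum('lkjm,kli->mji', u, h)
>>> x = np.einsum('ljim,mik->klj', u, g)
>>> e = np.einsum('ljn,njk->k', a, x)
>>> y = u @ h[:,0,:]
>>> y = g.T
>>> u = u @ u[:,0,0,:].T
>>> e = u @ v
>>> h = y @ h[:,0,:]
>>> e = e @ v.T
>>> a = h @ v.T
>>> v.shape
(31, 3)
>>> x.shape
(3, 31, 19)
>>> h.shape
(3, 5, 3)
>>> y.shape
(3, 5, 19)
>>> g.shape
(19, 5, 3)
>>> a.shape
(3, 5, 31)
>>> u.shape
(31, 19, 5, 31)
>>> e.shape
(31, 19, 5, 31)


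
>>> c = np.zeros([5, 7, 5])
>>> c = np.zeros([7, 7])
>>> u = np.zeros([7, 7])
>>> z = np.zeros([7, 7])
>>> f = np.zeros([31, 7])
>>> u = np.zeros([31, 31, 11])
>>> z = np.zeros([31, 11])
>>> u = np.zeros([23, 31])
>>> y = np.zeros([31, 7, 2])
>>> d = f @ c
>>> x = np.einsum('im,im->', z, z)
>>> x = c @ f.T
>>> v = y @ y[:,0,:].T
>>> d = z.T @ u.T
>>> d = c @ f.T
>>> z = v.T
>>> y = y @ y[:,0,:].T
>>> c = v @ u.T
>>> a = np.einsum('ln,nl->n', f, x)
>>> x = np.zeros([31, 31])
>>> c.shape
(31, 7, 23)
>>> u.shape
(23, 31)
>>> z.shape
(31, 7, 31)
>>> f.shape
(31, 7)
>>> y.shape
(31, 7, 31)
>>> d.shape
(7, 31)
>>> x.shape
(31, 31)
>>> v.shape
(31, 7, 31)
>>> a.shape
(7,)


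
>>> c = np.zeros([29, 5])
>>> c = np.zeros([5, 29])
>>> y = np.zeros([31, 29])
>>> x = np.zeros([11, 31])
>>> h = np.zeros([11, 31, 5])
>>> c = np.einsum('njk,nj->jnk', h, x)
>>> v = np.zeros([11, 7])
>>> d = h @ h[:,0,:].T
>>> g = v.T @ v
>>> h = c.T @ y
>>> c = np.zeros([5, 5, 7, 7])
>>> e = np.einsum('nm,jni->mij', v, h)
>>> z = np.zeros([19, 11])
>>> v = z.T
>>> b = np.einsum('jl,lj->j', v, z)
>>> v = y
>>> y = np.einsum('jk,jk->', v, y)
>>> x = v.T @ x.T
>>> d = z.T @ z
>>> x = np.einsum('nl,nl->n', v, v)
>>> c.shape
(5, 5, 7, 7)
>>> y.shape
()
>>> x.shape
(31,)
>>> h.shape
(5, 11, 29)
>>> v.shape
(31, 29)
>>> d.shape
(11, 11)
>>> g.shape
(7, 7)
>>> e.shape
(7, 29, 5)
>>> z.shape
(19, 11)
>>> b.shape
(11,)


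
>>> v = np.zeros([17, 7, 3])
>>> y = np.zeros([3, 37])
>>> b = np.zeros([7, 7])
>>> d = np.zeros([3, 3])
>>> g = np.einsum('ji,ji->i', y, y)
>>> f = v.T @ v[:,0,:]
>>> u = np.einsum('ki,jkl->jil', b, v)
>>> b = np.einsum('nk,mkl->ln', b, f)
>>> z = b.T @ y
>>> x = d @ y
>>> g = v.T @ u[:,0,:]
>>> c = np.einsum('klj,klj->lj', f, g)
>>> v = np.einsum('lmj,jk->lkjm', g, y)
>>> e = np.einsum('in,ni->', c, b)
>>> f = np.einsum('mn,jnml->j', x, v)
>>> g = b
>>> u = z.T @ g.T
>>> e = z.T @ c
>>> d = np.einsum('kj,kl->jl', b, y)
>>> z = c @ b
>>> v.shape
(3, 37, 3, 7)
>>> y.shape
(3, 37)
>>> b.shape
(3, 7)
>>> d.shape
(7, 37)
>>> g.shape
(3, 7)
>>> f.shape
(3,)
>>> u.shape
(37, 3)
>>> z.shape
(7, 7)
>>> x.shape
(3, 37)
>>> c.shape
(7, 3)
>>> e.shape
(37, 3)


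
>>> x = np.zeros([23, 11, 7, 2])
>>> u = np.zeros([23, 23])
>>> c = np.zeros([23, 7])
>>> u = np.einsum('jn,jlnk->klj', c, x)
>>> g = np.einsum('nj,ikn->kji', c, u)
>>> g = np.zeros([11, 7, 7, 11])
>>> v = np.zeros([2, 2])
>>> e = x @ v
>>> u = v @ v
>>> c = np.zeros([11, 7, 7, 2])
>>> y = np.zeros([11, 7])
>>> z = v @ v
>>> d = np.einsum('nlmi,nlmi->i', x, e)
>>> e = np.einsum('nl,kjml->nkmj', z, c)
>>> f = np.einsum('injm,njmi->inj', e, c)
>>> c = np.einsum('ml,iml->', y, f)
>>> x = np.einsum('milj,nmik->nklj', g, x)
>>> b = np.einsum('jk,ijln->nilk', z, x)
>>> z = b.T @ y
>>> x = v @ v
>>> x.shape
(2, 2)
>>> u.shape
(2, 2)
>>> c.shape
()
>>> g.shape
(11, 7, 7, 11)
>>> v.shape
(2, 2)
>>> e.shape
(2, 11, 7, 7)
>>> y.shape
(11, 7)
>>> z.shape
(2, 7, 23, 7)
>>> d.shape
(2,)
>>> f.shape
(2, 11, 7)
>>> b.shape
(11, 23, 7, 2)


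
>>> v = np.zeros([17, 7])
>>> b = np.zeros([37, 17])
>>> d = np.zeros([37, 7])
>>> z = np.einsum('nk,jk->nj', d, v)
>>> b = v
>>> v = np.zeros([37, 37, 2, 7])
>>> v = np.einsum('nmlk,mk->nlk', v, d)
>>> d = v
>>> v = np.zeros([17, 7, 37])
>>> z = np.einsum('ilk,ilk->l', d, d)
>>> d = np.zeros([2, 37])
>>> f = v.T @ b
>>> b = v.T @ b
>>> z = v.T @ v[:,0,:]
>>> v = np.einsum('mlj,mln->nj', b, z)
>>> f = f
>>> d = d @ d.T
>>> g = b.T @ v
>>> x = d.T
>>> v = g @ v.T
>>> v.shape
(7, 7, 37)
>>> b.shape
(37, 7, 7)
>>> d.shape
(2, 2)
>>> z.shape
(37, 7, 37)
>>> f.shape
(37, 7, 7)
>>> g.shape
(7, 7, 7)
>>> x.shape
(2, 2)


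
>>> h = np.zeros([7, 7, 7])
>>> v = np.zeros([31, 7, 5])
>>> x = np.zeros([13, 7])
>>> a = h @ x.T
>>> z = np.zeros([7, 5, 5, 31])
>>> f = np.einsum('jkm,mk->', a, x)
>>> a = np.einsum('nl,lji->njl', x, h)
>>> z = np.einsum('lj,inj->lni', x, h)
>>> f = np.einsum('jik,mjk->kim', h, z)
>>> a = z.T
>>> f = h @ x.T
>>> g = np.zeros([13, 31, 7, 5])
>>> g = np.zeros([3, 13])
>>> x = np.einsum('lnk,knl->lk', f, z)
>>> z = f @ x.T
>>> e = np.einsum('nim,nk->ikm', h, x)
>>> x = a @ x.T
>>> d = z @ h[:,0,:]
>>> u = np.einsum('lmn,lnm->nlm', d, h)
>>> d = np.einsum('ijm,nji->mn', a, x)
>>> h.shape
(7, 7, 7)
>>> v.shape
(31, 7, 5)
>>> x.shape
(7, 7, 7)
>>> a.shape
(7, 7, 13)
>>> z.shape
(7, 7, 7)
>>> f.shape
(7, 7, 13)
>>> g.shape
(3, 13)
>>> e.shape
(7, 13, 7)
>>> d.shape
(13, 7)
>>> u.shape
(7, 7, 7)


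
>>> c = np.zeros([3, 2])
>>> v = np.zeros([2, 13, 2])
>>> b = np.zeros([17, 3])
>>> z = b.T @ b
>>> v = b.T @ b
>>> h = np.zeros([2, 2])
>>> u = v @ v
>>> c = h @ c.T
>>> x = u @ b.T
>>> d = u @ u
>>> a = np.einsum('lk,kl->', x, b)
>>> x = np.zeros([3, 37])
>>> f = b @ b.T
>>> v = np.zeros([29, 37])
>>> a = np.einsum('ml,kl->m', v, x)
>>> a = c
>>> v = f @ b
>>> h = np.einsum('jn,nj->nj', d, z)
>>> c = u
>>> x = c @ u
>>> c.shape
(3, 3)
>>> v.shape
(17, 3)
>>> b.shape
(17, 3)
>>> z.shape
(3, 3)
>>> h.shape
(3, 3)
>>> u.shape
(3, 3)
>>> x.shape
(3, 3)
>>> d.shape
(3, 3)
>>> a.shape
(2, 3)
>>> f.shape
(17, 17)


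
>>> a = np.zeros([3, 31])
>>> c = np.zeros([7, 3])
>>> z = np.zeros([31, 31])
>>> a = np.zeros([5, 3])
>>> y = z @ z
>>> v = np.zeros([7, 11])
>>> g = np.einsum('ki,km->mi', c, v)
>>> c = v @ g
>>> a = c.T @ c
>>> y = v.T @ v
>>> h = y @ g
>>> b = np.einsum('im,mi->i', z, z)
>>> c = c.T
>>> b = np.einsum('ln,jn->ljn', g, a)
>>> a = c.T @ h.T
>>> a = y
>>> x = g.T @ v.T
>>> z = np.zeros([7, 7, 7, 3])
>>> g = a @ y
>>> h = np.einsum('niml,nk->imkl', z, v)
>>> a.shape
(11, 11)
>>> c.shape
(3, 7)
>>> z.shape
(7, 7, 7, 3)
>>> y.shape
(11, 11)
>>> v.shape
(7, 11)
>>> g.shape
(11, 11)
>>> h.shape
(7, 7, 11, 3)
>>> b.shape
(11, 3, 3)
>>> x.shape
(3, 7)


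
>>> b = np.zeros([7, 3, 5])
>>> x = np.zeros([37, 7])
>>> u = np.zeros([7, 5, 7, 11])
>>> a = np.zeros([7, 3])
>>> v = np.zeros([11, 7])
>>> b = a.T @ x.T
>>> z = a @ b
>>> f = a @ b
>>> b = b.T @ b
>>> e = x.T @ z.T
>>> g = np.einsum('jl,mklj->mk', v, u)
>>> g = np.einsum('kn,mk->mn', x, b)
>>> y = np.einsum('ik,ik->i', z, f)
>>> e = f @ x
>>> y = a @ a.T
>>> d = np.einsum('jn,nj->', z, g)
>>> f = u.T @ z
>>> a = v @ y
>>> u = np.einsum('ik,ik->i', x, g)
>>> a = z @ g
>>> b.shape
(37, 37)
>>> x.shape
(37, 7)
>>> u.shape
(37,)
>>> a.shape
(7, 7)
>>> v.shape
(11, 7)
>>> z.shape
(7, 37)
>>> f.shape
(11, 7, 5, 37)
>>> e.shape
(7, 7)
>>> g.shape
(37, 7)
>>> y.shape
(7, 7)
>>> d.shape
()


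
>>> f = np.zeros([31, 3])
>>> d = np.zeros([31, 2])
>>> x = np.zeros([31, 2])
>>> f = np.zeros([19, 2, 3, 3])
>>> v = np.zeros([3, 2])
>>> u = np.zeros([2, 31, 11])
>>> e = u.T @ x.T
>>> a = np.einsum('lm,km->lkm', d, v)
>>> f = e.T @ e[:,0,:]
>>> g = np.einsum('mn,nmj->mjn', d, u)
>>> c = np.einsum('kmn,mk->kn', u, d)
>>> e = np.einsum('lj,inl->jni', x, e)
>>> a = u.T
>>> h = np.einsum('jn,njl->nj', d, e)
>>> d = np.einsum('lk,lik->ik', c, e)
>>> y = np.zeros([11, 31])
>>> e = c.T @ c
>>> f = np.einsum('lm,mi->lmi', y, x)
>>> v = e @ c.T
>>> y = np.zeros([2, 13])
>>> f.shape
(11, 31, 2)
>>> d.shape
(31, 11)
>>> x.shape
(31, 2)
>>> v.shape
(11, 2)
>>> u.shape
(2, 31, 11)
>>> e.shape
(11, 11)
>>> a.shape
(11, 31, 2)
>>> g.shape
(31, 11, 2)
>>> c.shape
(2, 11)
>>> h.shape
(2, 31)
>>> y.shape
(2, 13)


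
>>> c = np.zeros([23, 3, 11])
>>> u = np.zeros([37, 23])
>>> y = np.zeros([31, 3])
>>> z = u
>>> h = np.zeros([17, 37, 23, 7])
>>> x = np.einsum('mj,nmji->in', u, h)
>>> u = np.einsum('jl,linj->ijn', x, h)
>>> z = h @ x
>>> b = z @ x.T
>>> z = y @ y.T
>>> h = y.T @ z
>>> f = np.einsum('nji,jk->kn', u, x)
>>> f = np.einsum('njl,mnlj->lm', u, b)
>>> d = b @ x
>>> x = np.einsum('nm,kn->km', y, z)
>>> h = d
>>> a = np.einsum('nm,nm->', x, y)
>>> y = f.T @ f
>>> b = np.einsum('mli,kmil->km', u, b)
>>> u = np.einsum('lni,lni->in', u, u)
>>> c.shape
(23, 3, 11)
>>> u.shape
(23, 7)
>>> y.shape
(17, 17)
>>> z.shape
(31, 31)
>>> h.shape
(17, 37, 23, 17)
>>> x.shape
(31, 3)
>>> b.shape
(17, 37)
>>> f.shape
(23, 17)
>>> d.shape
(17, 37, 23, 17)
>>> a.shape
()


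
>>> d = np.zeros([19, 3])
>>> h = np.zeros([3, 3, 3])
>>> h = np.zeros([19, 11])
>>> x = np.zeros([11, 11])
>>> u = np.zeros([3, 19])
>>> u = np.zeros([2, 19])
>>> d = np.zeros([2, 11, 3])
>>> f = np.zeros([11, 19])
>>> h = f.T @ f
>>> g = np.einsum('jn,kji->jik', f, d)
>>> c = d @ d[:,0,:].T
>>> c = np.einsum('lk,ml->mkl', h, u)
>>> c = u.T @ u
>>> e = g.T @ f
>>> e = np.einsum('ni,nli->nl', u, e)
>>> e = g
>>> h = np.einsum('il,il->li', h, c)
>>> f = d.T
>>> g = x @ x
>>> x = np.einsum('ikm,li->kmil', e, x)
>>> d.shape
(2, 11, 3)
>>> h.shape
(19, 19)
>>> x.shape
(3, 2, 11, 11)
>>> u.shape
(2, 19)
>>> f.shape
(3, 11, 2)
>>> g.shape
(11, 11)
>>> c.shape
(19, 19)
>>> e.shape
(11, 3, 2)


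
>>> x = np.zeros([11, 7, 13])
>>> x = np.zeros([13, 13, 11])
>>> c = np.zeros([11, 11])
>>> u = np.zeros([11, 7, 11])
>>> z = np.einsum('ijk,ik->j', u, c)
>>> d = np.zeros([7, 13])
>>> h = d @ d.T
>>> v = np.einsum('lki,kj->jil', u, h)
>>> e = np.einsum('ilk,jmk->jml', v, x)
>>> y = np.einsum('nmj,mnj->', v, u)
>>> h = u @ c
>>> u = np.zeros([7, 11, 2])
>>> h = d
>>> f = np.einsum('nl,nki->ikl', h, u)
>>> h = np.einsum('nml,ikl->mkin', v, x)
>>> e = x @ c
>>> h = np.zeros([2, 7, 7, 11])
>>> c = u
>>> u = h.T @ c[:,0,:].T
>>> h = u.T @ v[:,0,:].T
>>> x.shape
(13, 13, 11)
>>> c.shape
(7, 11, 2)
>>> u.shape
(11, 7, 7, 7)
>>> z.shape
(7,)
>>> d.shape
(7, 13)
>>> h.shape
(7, 7, 7, 7)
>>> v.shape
(7, 11, 11)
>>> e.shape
(13, 13, 11)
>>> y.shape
()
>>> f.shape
(2, 11, 13)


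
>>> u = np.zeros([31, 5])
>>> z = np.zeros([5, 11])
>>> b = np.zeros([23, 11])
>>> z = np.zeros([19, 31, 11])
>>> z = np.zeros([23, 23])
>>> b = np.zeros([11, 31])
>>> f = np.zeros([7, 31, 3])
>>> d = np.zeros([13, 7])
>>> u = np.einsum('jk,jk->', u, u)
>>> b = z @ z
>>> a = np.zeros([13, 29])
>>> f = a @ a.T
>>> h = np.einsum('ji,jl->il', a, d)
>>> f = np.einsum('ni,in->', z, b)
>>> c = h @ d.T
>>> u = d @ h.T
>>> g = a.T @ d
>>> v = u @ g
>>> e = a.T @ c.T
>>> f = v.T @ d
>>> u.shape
(13, 29)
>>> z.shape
(23, 23)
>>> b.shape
(23, 23)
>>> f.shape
(7, 7)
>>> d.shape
(13, 7)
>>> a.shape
(13, 29)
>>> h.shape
(29, 7)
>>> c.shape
(29, 13)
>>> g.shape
(29, 7)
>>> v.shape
(13, 7)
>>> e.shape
(29, 29)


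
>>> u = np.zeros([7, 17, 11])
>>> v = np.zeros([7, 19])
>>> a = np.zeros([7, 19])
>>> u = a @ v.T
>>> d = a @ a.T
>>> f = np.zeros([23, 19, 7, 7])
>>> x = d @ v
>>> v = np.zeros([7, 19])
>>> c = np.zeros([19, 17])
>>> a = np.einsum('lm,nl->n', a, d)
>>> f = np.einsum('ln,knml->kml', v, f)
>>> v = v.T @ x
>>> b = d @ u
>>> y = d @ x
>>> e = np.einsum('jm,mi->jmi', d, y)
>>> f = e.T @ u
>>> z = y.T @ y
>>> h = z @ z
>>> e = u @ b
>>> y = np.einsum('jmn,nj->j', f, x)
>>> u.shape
(7, 7)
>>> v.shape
(19, 19)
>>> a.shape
(7,)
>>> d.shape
(7, 7)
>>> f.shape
(19, 7, 7)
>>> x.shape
(7, 19)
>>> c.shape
(19, 17)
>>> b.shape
(7, 7)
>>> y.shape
(19,)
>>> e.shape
(7, 7)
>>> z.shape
(19, 19)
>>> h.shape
(19, 19)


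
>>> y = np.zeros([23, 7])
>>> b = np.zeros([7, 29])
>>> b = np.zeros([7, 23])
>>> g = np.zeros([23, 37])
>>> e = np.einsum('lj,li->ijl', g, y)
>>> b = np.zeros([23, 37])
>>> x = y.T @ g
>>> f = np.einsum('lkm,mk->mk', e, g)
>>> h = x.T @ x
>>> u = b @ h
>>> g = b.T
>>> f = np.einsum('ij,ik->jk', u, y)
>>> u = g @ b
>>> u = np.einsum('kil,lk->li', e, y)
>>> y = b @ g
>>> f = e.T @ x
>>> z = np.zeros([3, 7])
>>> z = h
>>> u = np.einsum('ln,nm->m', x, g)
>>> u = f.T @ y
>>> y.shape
(23, 23)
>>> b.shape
(23, 37)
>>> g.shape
(37, 23)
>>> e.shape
(7, 37, 23)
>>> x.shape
(7, 37)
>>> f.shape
(23, 37, 37)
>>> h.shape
(37, 37)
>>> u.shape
(37, 37, 23)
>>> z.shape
(37, 37)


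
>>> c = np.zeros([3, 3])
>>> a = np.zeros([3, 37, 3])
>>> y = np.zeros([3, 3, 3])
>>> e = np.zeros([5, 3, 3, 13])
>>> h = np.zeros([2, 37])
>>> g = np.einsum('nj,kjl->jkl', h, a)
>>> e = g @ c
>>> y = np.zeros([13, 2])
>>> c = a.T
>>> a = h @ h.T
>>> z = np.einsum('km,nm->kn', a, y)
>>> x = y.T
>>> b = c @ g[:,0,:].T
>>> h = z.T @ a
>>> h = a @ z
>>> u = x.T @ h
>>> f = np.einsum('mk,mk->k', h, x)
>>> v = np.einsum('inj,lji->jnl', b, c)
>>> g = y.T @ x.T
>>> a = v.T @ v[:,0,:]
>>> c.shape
(3, 37, 3)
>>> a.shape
(3, 37, 3)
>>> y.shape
(13, 2)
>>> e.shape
(37, 3, 3)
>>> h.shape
(2, 13)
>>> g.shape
(2, 2)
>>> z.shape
(2, 13)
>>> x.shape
(2, 13)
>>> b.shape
(3, 37, 37)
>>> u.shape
(13, 13)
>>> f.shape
(13,)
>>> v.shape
(37, 37, 3)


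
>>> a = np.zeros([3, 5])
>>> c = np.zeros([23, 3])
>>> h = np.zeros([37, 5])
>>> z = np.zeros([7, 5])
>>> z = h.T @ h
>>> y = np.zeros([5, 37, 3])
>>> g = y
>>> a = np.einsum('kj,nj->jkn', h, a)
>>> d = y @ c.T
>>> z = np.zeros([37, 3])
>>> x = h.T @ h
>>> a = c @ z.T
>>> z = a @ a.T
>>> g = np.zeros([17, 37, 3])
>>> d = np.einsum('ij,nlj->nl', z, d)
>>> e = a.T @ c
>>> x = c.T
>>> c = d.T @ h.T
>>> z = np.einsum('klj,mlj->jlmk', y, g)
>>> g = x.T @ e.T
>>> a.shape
(23, 37)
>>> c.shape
(37, 37)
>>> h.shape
(37, 5)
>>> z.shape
(3, 37, 17, 5)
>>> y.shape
(5, 37, 3)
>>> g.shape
(23, 37)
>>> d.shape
(5, 37)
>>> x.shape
(3, 23)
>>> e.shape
(37, 3)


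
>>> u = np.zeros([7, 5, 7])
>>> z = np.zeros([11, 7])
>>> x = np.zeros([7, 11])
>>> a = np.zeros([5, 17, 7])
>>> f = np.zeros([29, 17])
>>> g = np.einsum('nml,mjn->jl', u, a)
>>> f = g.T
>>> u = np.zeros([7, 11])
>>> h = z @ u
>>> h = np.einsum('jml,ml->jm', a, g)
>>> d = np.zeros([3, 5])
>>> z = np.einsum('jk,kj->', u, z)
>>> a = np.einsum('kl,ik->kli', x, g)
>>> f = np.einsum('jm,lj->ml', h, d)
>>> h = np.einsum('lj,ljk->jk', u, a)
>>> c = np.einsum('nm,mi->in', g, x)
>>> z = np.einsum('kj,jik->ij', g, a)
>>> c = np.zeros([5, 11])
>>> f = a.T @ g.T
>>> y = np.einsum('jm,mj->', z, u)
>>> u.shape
(7, 11)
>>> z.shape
(11, 7)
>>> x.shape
(7, 11)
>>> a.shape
(7, 11, 17)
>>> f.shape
(17, 11, 17)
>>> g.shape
(17, 7)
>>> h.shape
(11, 17)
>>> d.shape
(3, 5)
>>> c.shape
(5, 11)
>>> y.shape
()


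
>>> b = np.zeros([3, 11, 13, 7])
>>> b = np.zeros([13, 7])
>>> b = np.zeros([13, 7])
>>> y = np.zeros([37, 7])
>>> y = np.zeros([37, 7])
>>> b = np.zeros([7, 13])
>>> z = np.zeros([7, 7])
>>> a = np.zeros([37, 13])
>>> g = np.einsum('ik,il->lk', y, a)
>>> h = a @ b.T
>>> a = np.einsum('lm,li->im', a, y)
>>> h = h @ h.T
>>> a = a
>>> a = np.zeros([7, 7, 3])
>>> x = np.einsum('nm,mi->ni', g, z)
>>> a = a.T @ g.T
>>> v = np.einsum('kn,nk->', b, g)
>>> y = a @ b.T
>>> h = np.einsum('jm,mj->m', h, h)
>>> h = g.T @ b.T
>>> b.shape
(7, 13)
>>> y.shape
(3, 7, 7)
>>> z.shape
(7, 7)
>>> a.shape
(3, 7, 13)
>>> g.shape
(13, 7)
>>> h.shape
(7, 7)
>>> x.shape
(13, 7)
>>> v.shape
()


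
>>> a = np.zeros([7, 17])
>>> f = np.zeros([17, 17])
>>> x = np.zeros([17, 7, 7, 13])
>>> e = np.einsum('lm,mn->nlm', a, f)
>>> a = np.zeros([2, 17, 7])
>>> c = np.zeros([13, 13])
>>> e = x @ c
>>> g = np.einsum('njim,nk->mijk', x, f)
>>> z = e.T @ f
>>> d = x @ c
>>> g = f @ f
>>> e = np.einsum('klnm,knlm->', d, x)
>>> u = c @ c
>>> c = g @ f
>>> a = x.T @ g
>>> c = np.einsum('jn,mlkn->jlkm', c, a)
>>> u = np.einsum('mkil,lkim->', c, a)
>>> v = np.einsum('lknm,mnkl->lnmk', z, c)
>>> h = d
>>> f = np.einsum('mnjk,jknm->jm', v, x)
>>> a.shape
(13, 7, 7, 17)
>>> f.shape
(17, 13)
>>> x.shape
(17, 7, 7, 13)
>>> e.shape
()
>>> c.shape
(17, 7, 7, 13)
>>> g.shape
(17, 17)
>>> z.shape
(13, 7, 7, 17)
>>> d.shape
(17, 7, 7, 13)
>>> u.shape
()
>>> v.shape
(13, 7, 17, 7)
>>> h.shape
(17, 7, 7, 13)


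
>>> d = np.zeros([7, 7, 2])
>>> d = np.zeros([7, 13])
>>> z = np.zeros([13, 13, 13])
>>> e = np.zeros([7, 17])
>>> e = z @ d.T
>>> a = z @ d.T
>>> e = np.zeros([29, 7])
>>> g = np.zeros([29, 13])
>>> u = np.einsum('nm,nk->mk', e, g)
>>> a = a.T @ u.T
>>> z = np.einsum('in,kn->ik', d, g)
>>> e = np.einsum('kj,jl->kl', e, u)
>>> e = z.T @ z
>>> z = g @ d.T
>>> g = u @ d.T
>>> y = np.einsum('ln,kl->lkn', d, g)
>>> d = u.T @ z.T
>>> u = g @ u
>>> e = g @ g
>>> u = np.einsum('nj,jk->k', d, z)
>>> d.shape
(13, 29)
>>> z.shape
(29, 7)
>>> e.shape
(7, 7)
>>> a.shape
(7, 13, 7)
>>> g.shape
(7, 7)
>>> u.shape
(7,)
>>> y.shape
(7, 7, 13)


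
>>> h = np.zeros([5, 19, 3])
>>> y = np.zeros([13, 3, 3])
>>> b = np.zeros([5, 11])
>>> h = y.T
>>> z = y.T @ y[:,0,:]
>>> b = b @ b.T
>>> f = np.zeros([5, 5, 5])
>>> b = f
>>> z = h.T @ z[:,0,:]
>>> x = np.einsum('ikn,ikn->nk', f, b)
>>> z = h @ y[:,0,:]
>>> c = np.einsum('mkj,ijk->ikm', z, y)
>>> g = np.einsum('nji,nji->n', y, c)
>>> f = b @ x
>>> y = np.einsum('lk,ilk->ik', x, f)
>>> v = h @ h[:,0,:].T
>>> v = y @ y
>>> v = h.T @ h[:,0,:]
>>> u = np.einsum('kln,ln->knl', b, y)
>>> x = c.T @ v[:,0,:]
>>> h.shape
(3, 3, 13)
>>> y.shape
(5, 5)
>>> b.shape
(5, 5, 5)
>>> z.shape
(3, 3, 3)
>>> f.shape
(5, 5, 5)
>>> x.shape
(3, 3, 13)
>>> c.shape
(13, 3, 3)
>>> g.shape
(13,)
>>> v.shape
(13, 3, 13)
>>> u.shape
(5, 5, 5)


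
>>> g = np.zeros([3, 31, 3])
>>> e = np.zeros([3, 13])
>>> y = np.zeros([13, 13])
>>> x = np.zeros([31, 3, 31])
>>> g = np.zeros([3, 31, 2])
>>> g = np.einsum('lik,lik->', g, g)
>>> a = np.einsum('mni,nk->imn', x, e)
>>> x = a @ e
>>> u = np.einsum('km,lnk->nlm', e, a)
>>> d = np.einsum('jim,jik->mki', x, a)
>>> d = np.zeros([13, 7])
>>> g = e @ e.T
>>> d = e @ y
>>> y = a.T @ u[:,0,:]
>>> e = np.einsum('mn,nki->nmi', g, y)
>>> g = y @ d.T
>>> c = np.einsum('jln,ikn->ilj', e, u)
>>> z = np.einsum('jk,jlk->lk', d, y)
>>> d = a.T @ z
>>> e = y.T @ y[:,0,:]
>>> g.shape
(3, 31, 3)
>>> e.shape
(13, 31, 13)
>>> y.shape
(3, 31, 13)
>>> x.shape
(31, 31, 13)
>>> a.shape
(31, 31, 3)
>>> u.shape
(31, 31, 13)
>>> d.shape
(3, 31, 13)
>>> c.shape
(31, 3, 3)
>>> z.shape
(31, 13)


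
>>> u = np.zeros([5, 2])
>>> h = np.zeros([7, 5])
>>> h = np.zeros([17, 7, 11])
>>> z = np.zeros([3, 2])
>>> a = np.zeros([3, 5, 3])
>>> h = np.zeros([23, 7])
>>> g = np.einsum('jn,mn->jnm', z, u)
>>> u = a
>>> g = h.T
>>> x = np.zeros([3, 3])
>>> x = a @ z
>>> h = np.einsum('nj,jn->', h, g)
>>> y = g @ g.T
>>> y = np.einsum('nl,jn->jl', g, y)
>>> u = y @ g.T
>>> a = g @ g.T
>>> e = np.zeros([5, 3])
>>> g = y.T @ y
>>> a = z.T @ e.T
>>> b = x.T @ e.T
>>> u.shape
(7, 7)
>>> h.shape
()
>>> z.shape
(3, 2)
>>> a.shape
(2, 5)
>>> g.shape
(23, 23)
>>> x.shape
(3, 5, 2)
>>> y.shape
(7, 23)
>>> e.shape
(5, 3)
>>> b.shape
(2, 5, 5)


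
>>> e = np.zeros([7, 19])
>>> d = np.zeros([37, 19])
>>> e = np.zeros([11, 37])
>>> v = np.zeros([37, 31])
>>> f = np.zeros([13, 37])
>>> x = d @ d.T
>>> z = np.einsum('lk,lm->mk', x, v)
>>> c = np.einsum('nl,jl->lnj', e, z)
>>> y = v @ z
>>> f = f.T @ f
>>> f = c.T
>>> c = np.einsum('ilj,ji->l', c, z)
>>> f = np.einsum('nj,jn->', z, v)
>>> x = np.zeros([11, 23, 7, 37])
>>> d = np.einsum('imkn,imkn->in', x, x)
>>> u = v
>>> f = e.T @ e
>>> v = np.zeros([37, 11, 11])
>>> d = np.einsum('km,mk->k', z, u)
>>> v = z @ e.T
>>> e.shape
(11, 37)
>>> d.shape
(31,)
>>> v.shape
(31, 11)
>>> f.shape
(37, 37)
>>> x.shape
(11, 23, 7, 37)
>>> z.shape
(31, 37)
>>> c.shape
(11,)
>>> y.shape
(37, 37)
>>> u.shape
(37, 31)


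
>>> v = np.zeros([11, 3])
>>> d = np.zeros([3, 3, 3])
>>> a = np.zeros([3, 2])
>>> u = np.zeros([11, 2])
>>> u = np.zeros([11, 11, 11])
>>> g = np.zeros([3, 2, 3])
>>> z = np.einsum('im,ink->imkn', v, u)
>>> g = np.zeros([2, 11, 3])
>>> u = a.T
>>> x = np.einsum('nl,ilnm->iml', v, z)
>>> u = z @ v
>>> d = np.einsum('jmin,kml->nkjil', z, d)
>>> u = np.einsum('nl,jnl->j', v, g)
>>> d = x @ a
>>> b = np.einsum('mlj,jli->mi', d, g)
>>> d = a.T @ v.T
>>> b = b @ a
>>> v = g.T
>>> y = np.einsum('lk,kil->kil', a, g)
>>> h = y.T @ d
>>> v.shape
(3, 11, 2)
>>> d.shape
(2, 11)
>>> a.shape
(3, 2)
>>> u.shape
(2,)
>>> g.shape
(2, 11, 3)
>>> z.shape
(11, 3, 11, 11)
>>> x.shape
(11, 11, 3)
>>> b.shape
(11, 2)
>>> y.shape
(2, 11, 3)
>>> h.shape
(3, 11, 11)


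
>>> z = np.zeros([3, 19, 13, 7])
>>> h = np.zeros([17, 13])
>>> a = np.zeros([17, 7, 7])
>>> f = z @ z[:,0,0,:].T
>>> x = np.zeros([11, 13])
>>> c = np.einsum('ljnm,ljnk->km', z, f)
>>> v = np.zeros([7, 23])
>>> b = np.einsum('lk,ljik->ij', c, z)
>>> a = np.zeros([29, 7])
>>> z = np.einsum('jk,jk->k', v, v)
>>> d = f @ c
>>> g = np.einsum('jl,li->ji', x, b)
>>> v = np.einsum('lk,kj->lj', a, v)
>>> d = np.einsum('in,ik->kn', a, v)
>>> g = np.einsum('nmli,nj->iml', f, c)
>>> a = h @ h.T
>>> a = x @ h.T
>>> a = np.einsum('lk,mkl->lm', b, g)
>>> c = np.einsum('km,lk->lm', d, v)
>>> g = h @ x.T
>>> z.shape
(23,)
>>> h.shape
(17, 13)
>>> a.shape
(13, 3)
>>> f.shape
(3, 19, 13, 3)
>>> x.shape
(11, 13)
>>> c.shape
(29, 7)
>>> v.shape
(29, 23)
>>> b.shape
(13, 19)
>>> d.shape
(23, 7)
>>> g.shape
(17, 11)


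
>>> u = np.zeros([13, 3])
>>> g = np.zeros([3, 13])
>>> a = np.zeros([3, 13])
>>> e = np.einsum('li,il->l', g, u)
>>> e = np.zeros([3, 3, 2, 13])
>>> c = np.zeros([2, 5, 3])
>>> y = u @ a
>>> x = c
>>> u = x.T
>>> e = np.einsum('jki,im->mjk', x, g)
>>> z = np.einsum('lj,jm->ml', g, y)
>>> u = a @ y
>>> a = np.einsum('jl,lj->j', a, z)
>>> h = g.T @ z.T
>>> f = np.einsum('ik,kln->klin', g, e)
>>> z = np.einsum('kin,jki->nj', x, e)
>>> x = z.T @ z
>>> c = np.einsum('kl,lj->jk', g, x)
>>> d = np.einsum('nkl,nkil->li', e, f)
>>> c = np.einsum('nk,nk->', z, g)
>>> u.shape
(3, 13)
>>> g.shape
(3, 13)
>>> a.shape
(3,)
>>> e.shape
(13, 2, 5)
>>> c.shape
()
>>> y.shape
(13, 13)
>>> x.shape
(13, 13)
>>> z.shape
(3, 13)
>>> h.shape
(13, 13)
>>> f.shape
(13, 2, 3, 5)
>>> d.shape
(5, 3)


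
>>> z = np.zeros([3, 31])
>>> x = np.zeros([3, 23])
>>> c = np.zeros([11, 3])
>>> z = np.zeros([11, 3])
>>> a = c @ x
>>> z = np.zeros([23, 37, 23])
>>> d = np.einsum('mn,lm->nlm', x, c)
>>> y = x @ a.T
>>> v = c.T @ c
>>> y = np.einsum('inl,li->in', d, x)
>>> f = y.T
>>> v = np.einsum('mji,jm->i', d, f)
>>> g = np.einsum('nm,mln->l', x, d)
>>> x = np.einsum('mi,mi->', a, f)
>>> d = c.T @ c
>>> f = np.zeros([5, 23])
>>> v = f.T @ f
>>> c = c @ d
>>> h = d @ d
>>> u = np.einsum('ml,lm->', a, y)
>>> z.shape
(23, 37, 23)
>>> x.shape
()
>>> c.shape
(11, 3)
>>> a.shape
(11, 23)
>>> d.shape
(3, 3)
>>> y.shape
(23, 11)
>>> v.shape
(23, 23)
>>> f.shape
(5, 23)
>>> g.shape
(11,)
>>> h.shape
(3, 3)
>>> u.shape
()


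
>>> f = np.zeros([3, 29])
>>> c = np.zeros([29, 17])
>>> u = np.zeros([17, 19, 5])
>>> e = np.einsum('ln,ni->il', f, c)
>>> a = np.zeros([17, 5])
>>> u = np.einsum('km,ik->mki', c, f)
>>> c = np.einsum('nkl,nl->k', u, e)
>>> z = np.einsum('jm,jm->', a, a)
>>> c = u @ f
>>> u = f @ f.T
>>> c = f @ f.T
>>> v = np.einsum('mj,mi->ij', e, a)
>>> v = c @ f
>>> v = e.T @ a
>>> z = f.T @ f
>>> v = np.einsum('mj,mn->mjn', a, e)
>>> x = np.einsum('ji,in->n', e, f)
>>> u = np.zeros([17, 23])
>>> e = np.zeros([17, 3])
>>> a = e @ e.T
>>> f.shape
(3, 29)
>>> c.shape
(3, 3)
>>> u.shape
(17, 23)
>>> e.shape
(17, 3)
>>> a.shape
(17, 17)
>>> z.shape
(29, 29)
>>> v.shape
(17, 5, 3)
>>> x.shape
(29,)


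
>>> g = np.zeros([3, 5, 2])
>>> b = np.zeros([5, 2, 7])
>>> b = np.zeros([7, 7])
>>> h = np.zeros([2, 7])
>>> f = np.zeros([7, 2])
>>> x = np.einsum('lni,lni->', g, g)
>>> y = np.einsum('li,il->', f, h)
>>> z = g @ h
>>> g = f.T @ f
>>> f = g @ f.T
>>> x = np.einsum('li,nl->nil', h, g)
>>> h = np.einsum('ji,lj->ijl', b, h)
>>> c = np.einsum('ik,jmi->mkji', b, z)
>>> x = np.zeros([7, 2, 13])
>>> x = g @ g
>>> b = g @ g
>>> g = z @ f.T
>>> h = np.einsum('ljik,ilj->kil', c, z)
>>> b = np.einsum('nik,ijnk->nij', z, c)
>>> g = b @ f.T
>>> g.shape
(3, 5, 2)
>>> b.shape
(3, 5, 7)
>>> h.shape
(7, 3, 5)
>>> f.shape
(2, 7)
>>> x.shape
(2, 2)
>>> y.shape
()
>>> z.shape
(3, 5, 7)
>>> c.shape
(5, 7, 3, 7)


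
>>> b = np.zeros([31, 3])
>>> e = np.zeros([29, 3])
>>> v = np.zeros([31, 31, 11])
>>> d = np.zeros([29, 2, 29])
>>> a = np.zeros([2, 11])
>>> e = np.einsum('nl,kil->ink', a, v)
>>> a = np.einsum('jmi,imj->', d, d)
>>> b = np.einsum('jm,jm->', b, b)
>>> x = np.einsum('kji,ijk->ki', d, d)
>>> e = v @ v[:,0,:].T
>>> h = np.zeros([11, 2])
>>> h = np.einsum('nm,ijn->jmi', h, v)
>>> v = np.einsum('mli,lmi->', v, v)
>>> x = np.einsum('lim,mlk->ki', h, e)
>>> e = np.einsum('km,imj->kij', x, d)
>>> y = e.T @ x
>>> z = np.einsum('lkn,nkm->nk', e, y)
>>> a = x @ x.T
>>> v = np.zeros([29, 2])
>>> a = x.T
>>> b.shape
()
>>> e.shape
(31, 29, 29)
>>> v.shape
(29, 2)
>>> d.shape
(29, 2, 29)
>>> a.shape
(2, 31)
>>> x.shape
(31, 2)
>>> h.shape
(31, 2, 31)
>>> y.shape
(29, 29, 2)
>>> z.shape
(29, 29)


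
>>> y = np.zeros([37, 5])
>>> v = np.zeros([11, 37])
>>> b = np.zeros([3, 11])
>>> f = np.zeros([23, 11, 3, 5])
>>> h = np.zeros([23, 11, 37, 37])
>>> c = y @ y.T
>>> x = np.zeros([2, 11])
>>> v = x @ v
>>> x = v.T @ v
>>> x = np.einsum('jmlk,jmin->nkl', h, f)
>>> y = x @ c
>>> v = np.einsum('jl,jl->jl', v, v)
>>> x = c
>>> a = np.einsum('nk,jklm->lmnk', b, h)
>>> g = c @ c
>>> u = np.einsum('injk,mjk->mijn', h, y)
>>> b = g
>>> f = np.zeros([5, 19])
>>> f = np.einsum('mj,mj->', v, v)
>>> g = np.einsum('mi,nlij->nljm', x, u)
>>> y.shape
(5, 37, 37)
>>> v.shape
(2, 37)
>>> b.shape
(37, 37)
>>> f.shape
()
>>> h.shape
(23, 11, 37, 37)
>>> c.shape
(37, 37)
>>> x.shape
(37, 37)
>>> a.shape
(37, 37, 3, 11)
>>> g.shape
(5, 23, 11, 37)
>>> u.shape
(5, 23, 37, 11)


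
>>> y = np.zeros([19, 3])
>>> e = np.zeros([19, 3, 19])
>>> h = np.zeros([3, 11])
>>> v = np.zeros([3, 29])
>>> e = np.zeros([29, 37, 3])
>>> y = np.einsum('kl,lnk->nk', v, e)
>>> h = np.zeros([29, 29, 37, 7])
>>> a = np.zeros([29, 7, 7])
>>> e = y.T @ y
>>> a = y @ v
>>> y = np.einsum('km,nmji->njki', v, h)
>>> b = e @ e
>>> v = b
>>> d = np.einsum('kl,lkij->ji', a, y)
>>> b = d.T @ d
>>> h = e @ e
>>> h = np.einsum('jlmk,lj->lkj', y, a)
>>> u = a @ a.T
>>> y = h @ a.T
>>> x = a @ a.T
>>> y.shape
(37, 7, 37)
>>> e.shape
(3, 3)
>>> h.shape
(37, 7, 29)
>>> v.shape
(3, 3)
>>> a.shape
(37, 29)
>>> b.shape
(3, 3)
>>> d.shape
(7, 3)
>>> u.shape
(37, 37)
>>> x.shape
(37, 37)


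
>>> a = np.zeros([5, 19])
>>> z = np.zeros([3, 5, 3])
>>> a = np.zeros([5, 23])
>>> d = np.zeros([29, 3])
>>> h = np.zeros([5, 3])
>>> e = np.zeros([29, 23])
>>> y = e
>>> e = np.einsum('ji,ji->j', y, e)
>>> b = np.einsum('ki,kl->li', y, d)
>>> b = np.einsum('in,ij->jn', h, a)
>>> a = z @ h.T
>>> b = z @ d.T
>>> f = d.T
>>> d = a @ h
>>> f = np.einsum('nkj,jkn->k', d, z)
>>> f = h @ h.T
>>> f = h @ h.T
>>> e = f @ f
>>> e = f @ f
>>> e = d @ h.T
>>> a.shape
(3, 5, 5)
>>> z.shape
(3, 5, 3)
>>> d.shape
(3, 5, 3)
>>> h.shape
(5, 3)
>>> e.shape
(3, 5, 5)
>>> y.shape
(29, 23)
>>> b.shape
(3, 5, 29)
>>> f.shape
(5, 5)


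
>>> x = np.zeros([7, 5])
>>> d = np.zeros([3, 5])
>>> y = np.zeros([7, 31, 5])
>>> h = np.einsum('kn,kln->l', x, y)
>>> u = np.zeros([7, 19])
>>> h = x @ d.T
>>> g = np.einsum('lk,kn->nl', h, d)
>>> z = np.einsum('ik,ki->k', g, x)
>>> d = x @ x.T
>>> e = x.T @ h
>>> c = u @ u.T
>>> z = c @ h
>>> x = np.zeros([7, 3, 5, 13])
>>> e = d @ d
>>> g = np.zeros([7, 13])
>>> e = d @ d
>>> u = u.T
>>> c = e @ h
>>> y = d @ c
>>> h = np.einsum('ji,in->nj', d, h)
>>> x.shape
(7, 3, 5, 13)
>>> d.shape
(7, 7)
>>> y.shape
(7, 3)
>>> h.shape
(3, 7)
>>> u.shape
(19, 7)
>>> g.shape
(7, 13)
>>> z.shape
(7, 3)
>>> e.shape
(7, 7)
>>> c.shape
(7, 3)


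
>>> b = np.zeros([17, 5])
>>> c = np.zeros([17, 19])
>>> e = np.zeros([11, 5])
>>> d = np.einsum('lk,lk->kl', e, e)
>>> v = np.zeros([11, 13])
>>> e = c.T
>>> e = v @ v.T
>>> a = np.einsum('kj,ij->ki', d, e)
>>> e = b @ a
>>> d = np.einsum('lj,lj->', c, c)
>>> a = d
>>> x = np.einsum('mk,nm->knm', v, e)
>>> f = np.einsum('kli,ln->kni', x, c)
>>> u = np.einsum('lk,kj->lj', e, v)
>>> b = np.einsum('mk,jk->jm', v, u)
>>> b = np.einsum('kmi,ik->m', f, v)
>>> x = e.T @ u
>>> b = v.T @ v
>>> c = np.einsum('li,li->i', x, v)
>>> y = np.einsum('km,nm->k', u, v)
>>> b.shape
(13, 13)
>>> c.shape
(13,)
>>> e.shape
(17, 11)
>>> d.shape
()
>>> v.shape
(11, 13)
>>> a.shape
()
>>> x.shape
(11, 13)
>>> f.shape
(13, 19, 11)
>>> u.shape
(17, 13)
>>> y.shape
(17,)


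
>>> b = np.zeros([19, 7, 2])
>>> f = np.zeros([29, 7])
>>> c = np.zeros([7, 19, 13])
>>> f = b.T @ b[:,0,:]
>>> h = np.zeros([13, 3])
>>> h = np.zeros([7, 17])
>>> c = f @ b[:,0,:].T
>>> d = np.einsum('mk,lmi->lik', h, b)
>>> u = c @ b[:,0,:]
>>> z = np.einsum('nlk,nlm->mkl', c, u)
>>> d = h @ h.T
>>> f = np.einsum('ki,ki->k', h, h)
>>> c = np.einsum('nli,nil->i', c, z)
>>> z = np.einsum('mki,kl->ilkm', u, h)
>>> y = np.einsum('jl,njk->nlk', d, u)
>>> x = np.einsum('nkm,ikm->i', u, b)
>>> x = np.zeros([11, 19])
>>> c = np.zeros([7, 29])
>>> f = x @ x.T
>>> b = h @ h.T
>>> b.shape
(7, 7)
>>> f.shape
(11, 11)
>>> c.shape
(7, 29)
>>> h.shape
(7, 17)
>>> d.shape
(7, 7)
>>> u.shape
(2, 7, 2)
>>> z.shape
(2, 17, 7, 2)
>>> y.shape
(2, 7, 2)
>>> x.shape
(11, 19)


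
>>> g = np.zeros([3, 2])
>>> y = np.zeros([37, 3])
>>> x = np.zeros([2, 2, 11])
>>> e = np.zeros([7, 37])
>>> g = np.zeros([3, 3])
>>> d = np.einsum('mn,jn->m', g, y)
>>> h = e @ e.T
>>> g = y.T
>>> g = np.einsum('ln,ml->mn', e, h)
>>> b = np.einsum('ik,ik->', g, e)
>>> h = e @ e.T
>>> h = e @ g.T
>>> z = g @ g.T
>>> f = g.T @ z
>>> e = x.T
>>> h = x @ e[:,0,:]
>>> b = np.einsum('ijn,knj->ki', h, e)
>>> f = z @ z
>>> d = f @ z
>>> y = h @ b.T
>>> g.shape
(7, 37)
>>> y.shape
(2, 2, 11)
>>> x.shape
(2, 2, 11)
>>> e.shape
(11, 2, 2)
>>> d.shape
(7, 7)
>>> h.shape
(2, 2, 2)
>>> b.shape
(11, 2)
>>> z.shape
(7, 7)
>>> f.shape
(7, 7)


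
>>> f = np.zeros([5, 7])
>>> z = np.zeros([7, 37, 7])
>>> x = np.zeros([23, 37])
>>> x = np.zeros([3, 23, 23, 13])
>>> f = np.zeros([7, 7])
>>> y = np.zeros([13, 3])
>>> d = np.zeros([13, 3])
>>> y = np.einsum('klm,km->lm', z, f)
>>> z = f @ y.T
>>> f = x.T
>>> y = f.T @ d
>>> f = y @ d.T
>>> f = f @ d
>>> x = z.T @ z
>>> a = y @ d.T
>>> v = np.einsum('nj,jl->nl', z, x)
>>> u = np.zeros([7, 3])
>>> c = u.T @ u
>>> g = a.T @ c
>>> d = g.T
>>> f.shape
(3, 23, 23, 3)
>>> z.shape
(7, 37)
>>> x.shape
(37, 37)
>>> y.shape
(3, 23, 23, 3)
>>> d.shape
(3, 23, 23, 13)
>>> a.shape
(3, 23, 23, 13)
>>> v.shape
(7, 37)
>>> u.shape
(7, 3)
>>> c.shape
(3, 3)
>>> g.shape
(13, 23, 23, 3)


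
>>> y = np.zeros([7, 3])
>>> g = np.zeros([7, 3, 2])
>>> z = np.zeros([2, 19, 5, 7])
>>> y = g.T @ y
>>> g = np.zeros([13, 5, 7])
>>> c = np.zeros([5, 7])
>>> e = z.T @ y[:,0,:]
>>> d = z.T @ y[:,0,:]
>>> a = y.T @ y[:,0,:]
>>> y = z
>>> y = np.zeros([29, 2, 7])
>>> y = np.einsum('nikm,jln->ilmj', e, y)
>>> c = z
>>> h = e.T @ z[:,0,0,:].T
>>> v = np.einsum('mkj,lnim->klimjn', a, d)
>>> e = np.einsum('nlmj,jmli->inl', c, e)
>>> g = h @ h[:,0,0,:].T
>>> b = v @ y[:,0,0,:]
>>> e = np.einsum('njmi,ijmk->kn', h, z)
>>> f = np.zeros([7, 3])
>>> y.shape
(5, 2, 3, 29)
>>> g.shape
(3, 19, 5, 3)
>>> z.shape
(2, 19, 5, 7)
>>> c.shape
(2, 19, 5, 7)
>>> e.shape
(7, 3)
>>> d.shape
(7, 5, 19, 3)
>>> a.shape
(3, 3, 3)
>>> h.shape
(3, 19, 5, 2)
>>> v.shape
(3, 7, 19, 3, 3, 5)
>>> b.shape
(3, 7, 19, 3, 3, 29)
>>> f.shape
(7, 3)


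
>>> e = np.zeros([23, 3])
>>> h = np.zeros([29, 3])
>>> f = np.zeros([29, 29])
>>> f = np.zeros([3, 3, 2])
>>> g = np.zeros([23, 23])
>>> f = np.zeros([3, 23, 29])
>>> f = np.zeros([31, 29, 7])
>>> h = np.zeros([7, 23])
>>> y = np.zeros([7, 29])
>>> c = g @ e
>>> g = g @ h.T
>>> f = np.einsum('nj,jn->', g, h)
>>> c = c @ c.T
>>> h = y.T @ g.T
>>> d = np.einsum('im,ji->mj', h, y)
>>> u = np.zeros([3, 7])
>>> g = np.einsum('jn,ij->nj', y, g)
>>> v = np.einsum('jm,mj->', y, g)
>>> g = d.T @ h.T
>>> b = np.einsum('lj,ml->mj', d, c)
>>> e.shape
(23, 3)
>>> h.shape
(29, 23)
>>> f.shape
()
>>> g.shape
(7, 29)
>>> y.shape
(7, 29)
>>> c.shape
(23, 23)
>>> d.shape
(23, 7)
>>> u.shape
(3, 7)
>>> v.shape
()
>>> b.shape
(23, 7)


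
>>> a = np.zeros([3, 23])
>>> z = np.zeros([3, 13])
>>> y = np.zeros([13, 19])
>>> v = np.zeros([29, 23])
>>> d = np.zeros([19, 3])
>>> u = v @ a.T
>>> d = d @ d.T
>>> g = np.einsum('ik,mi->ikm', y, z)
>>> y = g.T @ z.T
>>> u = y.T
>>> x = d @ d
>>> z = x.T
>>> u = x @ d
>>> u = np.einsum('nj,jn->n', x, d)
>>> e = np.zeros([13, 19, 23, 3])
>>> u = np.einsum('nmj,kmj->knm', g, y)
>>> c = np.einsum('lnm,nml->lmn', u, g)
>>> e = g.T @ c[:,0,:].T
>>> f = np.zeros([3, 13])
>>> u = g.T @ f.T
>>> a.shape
(3, 23)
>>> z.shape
(19, 19)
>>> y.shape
(3, 19, 3)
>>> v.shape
(29, 23)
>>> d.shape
(19, 19)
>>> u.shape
(3, 19, 3)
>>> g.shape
(13, 19, 3)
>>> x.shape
(19, 19)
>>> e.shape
(3, 19, 3)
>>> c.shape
(3, 19, 13)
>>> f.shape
(3, 13)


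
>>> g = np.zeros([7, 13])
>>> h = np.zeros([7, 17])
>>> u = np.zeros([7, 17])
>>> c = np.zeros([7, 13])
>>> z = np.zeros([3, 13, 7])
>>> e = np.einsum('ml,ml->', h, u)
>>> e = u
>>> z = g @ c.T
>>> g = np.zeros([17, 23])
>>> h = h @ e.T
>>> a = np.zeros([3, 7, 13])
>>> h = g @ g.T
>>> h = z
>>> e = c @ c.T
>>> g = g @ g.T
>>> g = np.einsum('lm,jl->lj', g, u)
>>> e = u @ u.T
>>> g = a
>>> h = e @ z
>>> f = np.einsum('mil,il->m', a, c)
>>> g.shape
(3, 7, 13)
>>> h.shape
(7, 7)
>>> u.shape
(7, 17)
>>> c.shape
(7, 13)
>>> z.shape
(7, 7)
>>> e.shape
(7, 7)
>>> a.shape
(3, 7, 13)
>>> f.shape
(3,)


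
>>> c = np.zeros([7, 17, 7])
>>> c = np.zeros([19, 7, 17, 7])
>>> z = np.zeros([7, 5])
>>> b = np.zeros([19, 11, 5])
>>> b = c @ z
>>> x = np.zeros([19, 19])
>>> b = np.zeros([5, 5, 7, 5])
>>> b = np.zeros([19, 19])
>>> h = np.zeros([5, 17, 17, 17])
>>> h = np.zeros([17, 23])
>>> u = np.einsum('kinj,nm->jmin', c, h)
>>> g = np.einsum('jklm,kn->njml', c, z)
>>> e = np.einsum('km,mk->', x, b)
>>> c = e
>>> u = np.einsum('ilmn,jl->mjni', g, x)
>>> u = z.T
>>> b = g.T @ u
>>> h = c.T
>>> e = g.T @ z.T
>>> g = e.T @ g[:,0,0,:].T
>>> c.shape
()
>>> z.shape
(7, 5)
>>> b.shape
(17, 7, 19, 7)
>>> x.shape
(19, 19)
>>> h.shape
()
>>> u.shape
(5, 7)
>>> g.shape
(7, 19, 7, 5)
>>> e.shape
(17, 7, 19, 7)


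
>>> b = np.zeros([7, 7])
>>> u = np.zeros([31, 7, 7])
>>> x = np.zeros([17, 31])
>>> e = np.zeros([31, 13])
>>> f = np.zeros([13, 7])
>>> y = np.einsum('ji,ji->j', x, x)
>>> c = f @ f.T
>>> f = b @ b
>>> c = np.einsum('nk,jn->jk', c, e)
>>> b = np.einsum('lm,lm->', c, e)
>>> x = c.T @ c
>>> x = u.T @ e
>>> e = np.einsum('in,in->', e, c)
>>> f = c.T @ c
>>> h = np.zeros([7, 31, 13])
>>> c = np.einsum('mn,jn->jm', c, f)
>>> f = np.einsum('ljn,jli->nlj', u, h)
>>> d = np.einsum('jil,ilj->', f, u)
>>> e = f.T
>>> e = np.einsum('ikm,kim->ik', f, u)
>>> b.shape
()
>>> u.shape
(31, 7, 7)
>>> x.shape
(7, 7, 13)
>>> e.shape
(7, 31)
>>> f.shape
(7, 31, 7)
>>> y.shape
(17,)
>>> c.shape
(13, 31)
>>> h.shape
(7, 31, 13)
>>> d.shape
()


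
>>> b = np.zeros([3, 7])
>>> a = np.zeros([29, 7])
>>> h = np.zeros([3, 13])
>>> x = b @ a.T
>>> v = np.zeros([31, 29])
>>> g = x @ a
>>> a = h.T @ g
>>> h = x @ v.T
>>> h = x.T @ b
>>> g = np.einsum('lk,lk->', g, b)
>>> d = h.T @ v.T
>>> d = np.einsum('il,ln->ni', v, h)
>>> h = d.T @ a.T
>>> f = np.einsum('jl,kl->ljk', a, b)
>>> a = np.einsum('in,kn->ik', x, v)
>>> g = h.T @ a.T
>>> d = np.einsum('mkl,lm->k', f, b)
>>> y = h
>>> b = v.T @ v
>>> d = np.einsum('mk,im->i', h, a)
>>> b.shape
(29, 29)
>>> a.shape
(3, 31)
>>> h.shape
(31, 13)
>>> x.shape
(3, 29)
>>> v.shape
(31, 29)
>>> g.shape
(13, 3)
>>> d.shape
(3,)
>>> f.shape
(7, 13, 3)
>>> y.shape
(31, 13)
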